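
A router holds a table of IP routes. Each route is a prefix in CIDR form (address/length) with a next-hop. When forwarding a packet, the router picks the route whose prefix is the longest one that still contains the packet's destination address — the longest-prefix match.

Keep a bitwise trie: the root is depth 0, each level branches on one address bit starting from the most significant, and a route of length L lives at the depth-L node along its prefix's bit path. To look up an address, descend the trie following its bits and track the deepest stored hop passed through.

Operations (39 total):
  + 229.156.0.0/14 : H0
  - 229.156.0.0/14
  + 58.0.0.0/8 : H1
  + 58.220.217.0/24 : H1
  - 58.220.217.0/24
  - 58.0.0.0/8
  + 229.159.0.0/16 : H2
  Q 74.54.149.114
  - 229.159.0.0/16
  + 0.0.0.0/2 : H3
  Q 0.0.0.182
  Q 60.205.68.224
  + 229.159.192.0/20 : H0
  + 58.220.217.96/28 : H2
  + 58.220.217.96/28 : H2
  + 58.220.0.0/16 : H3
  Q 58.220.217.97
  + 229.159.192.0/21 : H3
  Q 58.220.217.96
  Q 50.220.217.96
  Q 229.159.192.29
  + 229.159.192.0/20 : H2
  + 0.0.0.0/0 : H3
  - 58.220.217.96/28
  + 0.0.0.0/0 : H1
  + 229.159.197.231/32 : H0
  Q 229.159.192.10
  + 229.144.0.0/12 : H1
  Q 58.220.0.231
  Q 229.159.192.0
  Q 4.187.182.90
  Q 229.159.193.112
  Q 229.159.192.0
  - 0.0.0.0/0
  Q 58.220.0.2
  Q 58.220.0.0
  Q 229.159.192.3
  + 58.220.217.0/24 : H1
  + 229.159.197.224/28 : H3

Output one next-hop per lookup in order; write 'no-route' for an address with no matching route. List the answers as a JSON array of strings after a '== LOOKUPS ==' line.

Trace:
  + 229.156.0.0/14 (H0) depth=14
  - 229.156.0.0/14 clear@14
  + 58.0.0.0/8 (H1) depth=8
  + 58.220.217.0/24 (H1) depth=24
  - 58.220.217.0/24 clear@24
  - 58.0.0.0/8 clear@8
  + 229.159.0.0/16 (H2) depth=16
  lookup 74.54.149.114: bits 0 walk d0:-→d1:- -> no-route
  - 229.159.0.0/16 clear@16
  + 0.0.0.0/2 (H3) depth=2
  lookup 0.0.0.182: bits 00 walk d0:-→d1:-→d2:H3 -> H3
  lookup 60.205.68.224: bits 00111 walk d0:-→d1:-→d2:H3→d3:-→d4:-→d5:- -> H3
  + 229.159.192.0/20 (H0) depth=20
  + 58.220.217.96/28 (H2) depth=28
  + 58.220.217.96/28 (H2) depth=28
  + 58.220.0.0/16 (H3) depth=16
  lookup 58.220.217.97: bits 0011101011011100110110010110 walk d0:-→d1:-→d2:H3→d3:-→d4:-→d5:-→d6:-→d7:-→d8:-→d9:-→d10:-→d11:-→d12:-→d13:-→d14:-→d15:-→d16:H3→d17:-→d18:-→d19:-→d20:-→d21:-→d22:-→d23:-→d24:-→d25:-→d26:-→d27:-→d28:H2 -> H2
  + 229.159.192.0/21 (H3) depth=21
  lookup 58.220.217.96: bits 0011101011011100110110010110 walk d0:-→d1:-→d2:H3→d3:-→d4:-→d5:-→d6:-→d7:-→d8:-→d9:-→d10:-→d11:-→d12:-→d13:-→d14:-→d15:-→d16:H3→d17:-→d18:-→d19:-→d20:-→d21:-→d22:-→d23:-→d24:-→d25:-→d26:-→d27:-→d28:H2 -> H2
  lookup 50.220.217.96: bits 0011 walk d0:-→d1:-→d2:H3→d3:-→d4:- -> H3
  lookup 229.159.192.29: bits 111001011001111111000 walk d0:-→d1:-→d2:-→d3:-→d4:-→d5:-→d6:-→d7:-→d8:-→d9:-→d10:-→d11:-→d12:-→d13:-→d14:-→d15:-→d16:-→d17:-→d18:-→d19:-→d20:H0→d21:H3 -> H3
  + 229.159.192.0/20 (H2) depth=20
  + 0.0.0.0/0 (H3) depth=0
  - 58.220.217.96/28 clear@28
  + 0.0.0.0/0 (H1) depth=0
  + 229.159.197.231/32 (H0) depth=32
  lookup 229.159.192.10: bits 111001011001111111000 walk d0:H1→d1:-→d2:-→d3:-→d4:-→d5:-→d6:-→d7:-→d8:-→d9:-→d10:-→d11:-→d12:-→d13:-→d14:-→d15:-→d16:-→d17:-→d18:-→d19:-→d20:H2→d21:H3 -> H3
  + 229.144.0.0/12 (H1) depth=12
  lookup 58.220.0.231: bits 0011101011011100 walk d0:H1→d1:-→d2:H3→d3:-→d4:-→d5:-→d6:-→d7:-→d8:-→d9:-→d10:-→d11:-→d12:-→d13:-→d14:-→d15:-→d16:H3 -> H3
  lookup 229.159.192.0: bits 111001011001111111000 walk d0:H1→d1:-→d2:-→d3:-→d4:-→d5:-→d6:-→d7:-→d8:-→d9:-→d10:-→d11:-→d12:H1→d13:-→d14:-→d15:-→d16:-→d17:-→d18:-→d19:-→d20:H2→d21:H3 -> H3
  lookup 4.187.182.90: bits 00 walk d0:H1→d1:-→d2:H3 -> H3
  lookup 229.159.193.112: bits 111001011001111111000 walk d0:H1→d1:-→d2:-→d3:-→d4:-→d5:-→d6:-→d7:-→d8:-→d9:-→d10:-→d11:-→d12:H1→d13:-→d14:-→d15:-→d16:-→d17:-→d18:-→d19:-→d20:H2→d21:H3 -> H3
  lookup 229.159.192.0: bits 111001011001111111000 walk d0:H1→d1:-→d2:-→d3:-→d4:-→d5:-→d6:-→d7:-→d8:-→d9:-→d10:-→d11:-→d12:H1→d13:-→d14:-→d15:-→d16:-→d17:-→d18:-→d19:-→d20:H2→d21:H3 -> H3
  - 0.0.0.0/0 clear@0
  lookup 58.220.0.2: bits 0011101011011100 walk d0:-→d1:-→d2:H3→d3:-→d4:-→d5:-→d6:-→d7:-→d8:-→d9:-→d10:-→d11:-→d12:-→d13:-→d14:-→d15:-→d16:H3 -> H3
  lookup 58.220.0.0: bits 0011101011011100 walk d0:-→d1:-→d2:H3→d3:-→d4:-→d5:-→d6:-→d7:-→d8:-→d9:-→d10:-→d11:-→d12:-→d13:-→d14:-→d15:-→d16:H3 -> H3
  lookup 229.159.192.3: bits 111001011001111111000 walk d0:-→d1:-→d2:-→d3:-→d4:-→d5:-→d6:-→d7:-→d8:-→d9:-→d10:-→d11:-→d12:H1→d13:-→d14:-→d15:-→d16:-→d17:-→d18:-→d19:-→d20:H2→d21:H3 -> H3
  + 58.220.217.0/24 (H1) depth=24
  + 229.159.197.224/28 (H3) depth=28

== LOOKUPS ==
["no-route","H3","H3","H2","H2","H3","H3","H3","H3","H3","H3","H3","H3","H3","H3","H3"]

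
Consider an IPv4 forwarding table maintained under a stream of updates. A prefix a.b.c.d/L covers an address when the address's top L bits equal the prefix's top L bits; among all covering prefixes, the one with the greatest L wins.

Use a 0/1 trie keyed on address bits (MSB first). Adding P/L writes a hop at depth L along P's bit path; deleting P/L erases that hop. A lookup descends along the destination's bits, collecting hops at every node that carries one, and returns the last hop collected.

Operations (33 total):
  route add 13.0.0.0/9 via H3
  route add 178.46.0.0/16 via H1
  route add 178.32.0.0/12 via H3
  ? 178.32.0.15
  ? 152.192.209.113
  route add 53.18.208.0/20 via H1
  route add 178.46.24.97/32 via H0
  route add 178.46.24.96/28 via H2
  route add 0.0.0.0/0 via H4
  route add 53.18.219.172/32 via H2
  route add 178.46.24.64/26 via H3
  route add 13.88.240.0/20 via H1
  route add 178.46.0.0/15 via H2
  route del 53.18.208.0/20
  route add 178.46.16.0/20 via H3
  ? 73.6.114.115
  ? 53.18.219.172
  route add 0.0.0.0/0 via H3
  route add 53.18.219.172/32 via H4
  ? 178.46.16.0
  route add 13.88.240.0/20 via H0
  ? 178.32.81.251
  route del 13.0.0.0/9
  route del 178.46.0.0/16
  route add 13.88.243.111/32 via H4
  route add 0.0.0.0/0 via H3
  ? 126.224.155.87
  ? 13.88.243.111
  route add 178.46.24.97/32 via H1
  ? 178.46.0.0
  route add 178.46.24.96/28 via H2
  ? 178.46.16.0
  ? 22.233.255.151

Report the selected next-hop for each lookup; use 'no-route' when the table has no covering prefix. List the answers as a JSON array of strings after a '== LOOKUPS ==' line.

Apply in order:
  + 13.0.0.0/9 (H3) depth=9
  + 178.46.0.0/16 (H1) depth=16
  + 178.32.0.0/12 (H3) depth=12
  lookup 178.32.0.15: bits 101100100010 walk d0:-→d1:-→d2:-→d3:-→d4:-→d5:-→d6:-→d7:-→d8:-→d9:-→d10:-→d11:-→d12:H3 -> H3
  lookup 152.192.209.113: bits 10 walk d0:-→d1:-→d2:- -> no-route
  + 53.18.208.0/20 (H1) depth=20
  + 178.46.24.97/32 (H0) depth=32
  + 178.46.24.96/28 (H2) depth=28
  + 0.0.0.0/0 (H4) depth=0
  + 53.18.219.172/32 (H2) depth=32
  + 178.46.24.64/26 (H3) depth=26
  + 13.88.240.0/20 (H1) depth=20
  + 178.46.0.0/15 (H2) depth=15
  del 53.18.208.0/20 (clear depth 20)
  + 178.46.16.0/20 (H3) depth=20
  lookup 73.6.114.115: bits 0 walk d0:H4→d1:- -> H4
  lookup 53.18.219.172: bits 00110101000100101101101110101100 walk d0:H4→d1:-→d2:-→d3:-→d4:-→d5:-→d6:-→d7:-→d8:-→d9:-→d10:-→d11:-→d12:-→d13:-→d14:-→d15:-→d16:-→d17:-→d18:-→d19:-→d20:-→d21:-→d22:-→d23:-→d24:-→d25:-→d26:-→d27:-→d28:-→d29:-→d30:-→d31:-→d32:H2 -> H2
  + 0.0.0.0/0 (H3) depth=0
  + 53.18.219.172/32 (H4) depth=32
  lookup 178.46.16.0: bits 10110010001011100001 walk d0:H3→d1:-→d2:-→d3:-→d4:-→d5:-→d6:-→d7:-→d8:-→d9:-→d10:-→d11:-→d12:H3→d13:-→d14:-→d15:H2→d16:H1→d17:-→d18:-→d19:-→d20:H3 -> H3
  + 13.88.240.0/20 (H0) depth=20
  lookup 178.32.81.251: bits 101100100010 walk d0:H3→d1:-→d2:-→d3:-→d4:-→d5:-→d6:-→d7:-→d8:-→d9:-→d10:-→d11:-→d12:H3 -> H3
  del 13.0.0.0/9 (clear depth 9)
  del 178.46.0.0/16 (clear depth 16)
  + 13.88.243.111/32 (H4) depth=32
  + 0.0.0.0/0 (H3) depth=0
  lookup 126.224.155.87: bits 0 walk d0:H3→d1:- -> H3
  lookup 13.88.243.111: bits 00001101010110001111001101101111 walk d0:H3→d1:-→d2:-→d3:-→d4:-→d5:-→d6:-→d7:-→d8:-→d9:-→d10:-→d11:-→d12:-→d13:-→d14:-→d15:-→d16:-→d17:-→d18:-→d19:-→d20:H0→d21:-→d22:-→d23:-→d24:-→d25:-→d26:-→d27:-→d28:-→d29:-→d30:-→d31:-→d32:H4 -> H4
  + 178.46.24.97/32 (H1) depth=32
  lookup 178.46.0.0: bits 1011001000101110000 walk d0:H3→d1:-→d2:-→d3:-→d4:-→d5:-→d6:-→d7:-→d8:-→d9:-→d10:-→d11:-→d12:H3→d13:-→d14:-→d15:H2→d16:-→d17:-→d18:-→d19:- -> H2
  + 178.46.24.96/28 (H2) depth=28
  lookup 178.46.16.0: bits 10110010001011100001 walk d0:H3→d1:-→d2:-→d3:-→d4:-→d5:-→d6:-→d7:-→d8:-→d9:-→d10:-→d11:-→d12:H3→d13:-→d14:-→d15:H2→d16:-→d17:-→d18:-→d19:-→d20:H3 -> H3
  lookup 22.233.255.151: bits 000 walk d0:H3→d1:-→d2:-→d3:- -> H3

== LOOKUPS ==
["H3","no-route","H4","H2","H3","H3","H3","H4","H2","H3","H3"]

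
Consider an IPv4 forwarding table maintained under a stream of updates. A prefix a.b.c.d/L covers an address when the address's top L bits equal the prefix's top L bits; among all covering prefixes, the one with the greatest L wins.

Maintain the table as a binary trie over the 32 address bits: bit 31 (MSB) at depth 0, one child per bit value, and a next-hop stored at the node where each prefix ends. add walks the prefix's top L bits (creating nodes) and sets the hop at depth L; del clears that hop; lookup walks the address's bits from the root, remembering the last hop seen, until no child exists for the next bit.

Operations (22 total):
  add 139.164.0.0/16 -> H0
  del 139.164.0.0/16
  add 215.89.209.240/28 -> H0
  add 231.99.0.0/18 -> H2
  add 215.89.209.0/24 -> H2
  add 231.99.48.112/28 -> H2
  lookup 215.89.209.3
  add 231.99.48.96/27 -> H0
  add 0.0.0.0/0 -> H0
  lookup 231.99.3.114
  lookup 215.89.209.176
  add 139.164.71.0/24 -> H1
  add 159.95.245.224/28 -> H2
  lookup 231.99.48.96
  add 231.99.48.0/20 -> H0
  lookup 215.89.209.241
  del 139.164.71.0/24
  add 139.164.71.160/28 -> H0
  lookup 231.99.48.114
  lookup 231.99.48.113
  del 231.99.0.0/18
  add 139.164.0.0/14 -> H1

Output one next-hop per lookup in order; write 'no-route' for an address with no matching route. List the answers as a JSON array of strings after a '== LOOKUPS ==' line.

Trace:
  + 139.164.0.0/16 (H0) depth=16
  del 139.164.0.0/16 (clear depth 16)
  + 215.89.209.240/28 (H0) depth=28
  + 231.99.0.0/18 (H2) depth=18
  + 215.89.209.0/24 (H2) depth=24
  + 231.99.48.112/28 (H2) depth=28
  ? 215.89.209.3  path d0:-→d1:-→d2:-→d3:-→d4:-→d5:-→d6:-→d7:-→d8:-→d9:-→d10:-→d11:-→d12:-→d13:-→d14:-→d15:-→d16:-→d17:-→d18:-→d19:-→d20:-→d21:-→d22:-→d23:-→d24:H2  best=H2
  + 231.99.48.96/27 (H0) depth=27
  + 0.0.0.0/0 (H0) depth=0
  ? 231.99.3.114  path d0:H0→d1:-→d2:-→d3:-→d4:-→d5:-→d6:-→d7:-→d8:-→d9:-→d10:-→d11:-→d12:-→d13:-→d14:-→d15:-→d16:-→d17:-→d18:H2  best=H2
  ? 215.89.209.176  path d0:H0→d1:-→d2:-→d3:-→d4:-→d5:-→d6:-→d7:-→d8:-→d9:-→d10:-→d11:-→d12:-→d13:-→d14:-→d15:-→d16:-→d17:-→d18:-→d19:-→d20:-→d21:-→d22:-→d23:-→d24:H2→d25:-  best=H2
  + 139.164.71.0/24 (H1) depth=24
  + 159.95.245.224/28 (H2) depth=28
  ? 231.99.48.96  path d0:H0→d1:-→d2:-→d3:-→d4:-→d5:-→d6:-→d7:-→d8:-→d9:-→d10:-→d11:-→d12:-→d13:-→d14:-→d15:-→d16:-→d17:-→d18:H2→d19:-→d20:-→d21:-→d22:-→d23:-→d24:-→d25:-→d26:-→d27:H0  best=H0
  + 231.99.48.0/20 (H0) depth=20
  ? 215.89.209.241  path d0:H0→d1:-→d2:-→d3:-→d4:-→d5:-→d6:-→d7:-→d8:-→d9:-→d10:-→d11:-→d12:-→d13:-→d14:-→d15:-→d16:-→d17:-→d18:-→d19:-→d20:-→d21:-→d22:-→d23:-→d24:H2→d25:-→d26:-→d27:-→d28:H0  best=H0
  del 139.164.71.0/24 (clear depth 24)
  + 139.164.71.160/28 (H0) depth=28
  ? 231.99.48.114  path d0:H0→d1:-→d2:-→d3:-→d4:-→d5:-→d6:-→d7:-→d8:-→d9:-→d10:-→d11:-→d12:-→d13:-→d14:-→d15:-→d16:-→d17:-→d18:H2→d19:-→d20:H0→d21:-→d22:-→d23:-→d24:-→d25:-→d26:-→d27:H0→d28:H2  best=H2
  ? 231.99.48.113  path d0:H0→d1:-→d2:-→d3:-→d4:-→d5:-→d6:-→d7:-→d8:-→d9:-→d10:-→d11:-→d12:-→d13:-→d14:-→d15:-→d16:-→d17:-→d18:H2→d19:-→d20:H0→d21:-→d22:-→d23:-→d24:-→d25:-→d26:-→d27:H0→d28:H2  best=H2
  del 231.99.0.0/18 (clear depth 18)
  + 139.164.0.0/14 (H1) depth=14

== LOOKUPS ==
["H2","H2","H2","H0","H0","H2","H2"]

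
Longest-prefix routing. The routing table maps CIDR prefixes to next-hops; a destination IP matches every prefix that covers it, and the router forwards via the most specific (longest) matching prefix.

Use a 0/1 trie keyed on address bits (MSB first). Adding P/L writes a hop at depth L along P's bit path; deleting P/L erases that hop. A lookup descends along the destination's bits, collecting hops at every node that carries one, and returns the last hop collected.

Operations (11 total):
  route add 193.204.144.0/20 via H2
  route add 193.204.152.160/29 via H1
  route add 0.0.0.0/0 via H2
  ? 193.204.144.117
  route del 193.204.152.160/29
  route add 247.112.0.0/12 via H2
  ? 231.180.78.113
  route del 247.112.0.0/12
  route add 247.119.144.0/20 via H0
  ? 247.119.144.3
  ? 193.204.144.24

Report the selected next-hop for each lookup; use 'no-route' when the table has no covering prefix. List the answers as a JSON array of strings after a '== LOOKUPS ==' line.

Process each operation:
  + 193.204.144.0/20 (H2) depth=20
  + 193.204.152.160/29 (H1) depth=29
  + 0.0.0.0/0 (H2) depth=0
  ? 193.204.144.117  path d0:H2→d1:-→d2:-→d3:-→d4:-→d5:-→d6:-→d7:-→d8:-→d9:-→d10:-→d11:-→d12:-→d13:-→d14:-→d15:-→d16:-→d17:-→d18:-→d19:-→d20:H2  best=H2
  - 193.204.152.160/29 clear@29
  + 247.112.0.0/12 (H2) depth=12
  ? 231.180.78.113  path d0:H2→d1:-→d2:-→d3:-  best=H2
  - 247.112.0.0/12 clear@12
  + 247.119.144.0/20 (H0) depth=20
  ? 247.119.144.3  path d0:H2→d1:-→d2:-→d3:-→d4:-→d5:-→d6:-→d7:-→d8:-→d9:-→d10:-→d11:-→d12:-→d13:-→d14:-→d15:-→d16:-→d17:-→d18:-→d19:-→d20:H0  best=H0
  ? 193.204.144.24  path d0:H2→d1:-→d2:-→d3:-→d4:-→d5:-→d6:-→d7:-→d8:-→d9:-→d10:-→d11:-→d12:-→d13:-→d14:-→d15:-→d16:-→d17:-→d18:-→d19:-→d20:H2  best=H2

== LOOKUPS ==
["H2","H2","H0","H2"]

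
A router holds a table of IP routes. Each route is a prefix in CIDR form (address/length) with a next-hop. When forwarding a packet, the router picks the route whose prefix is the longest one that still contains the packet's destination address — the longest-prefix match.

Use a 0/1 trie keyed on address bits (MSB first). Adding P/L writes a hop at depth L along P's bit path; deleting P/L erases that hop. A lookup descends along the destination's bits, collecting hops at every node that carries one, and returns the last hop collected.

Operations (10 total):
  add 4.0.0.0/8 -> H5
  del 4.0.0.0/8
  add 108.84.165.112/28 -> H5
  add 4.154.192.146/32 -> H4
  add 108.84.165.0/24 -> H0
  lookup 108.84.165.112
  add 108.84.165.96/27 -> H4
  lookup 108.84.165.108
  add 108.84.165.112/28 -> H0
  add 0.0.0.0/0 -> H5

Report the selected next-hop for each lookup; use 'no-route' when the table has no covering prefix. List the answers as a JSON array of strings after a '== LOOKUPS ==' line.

Trace:
  + 4.0.0.0/8 (H5) depth=8
  del 4.0.0.0/8 (clear depth 8)
  + 108.84.165.112/28 (H5) depth=28
  + 4.154.192.146/32 (H4) depth=32
  + 108.84.165.0/24 (H0) depth=24
  ? 108.84.165.112  path d0:-→d1:-→d2:-→d3:-→d4:-→d5:-→d6:-→d7:-→d8:-→d9:-→d10:-→d11:-→d12:-→d13:-→d14:-→d15:-→d16:-→d17:-→d18:-→d19:-→d20:-→d21:-→d22:-→d23:-→d24:H0→d25:-→d26:-→d27:-→d28:H5  best=H5
  + 108.84.165.96/27 (H4) depth=27
  ? 108.84.165.108  path d0:-→d1:-→d2:-→d3:-→d4:-→d5:-→d6:-→d7:-→d8:-→d9:-→d10:-→d11:-→d12:-→d13:-→d14:-→d15:-→d16:-→d17:-→d18:-→d19:-→d20:-→d21:-→d22:-→d23:-→d24:H0→d25:-→d26:-→d27:H4  best=H4
  + 108.84.165.112/28 (H0) depth=28
  + 0.0.0.0/0 (H5) depth=0

== LOOKUPS ==
["H5","H4"]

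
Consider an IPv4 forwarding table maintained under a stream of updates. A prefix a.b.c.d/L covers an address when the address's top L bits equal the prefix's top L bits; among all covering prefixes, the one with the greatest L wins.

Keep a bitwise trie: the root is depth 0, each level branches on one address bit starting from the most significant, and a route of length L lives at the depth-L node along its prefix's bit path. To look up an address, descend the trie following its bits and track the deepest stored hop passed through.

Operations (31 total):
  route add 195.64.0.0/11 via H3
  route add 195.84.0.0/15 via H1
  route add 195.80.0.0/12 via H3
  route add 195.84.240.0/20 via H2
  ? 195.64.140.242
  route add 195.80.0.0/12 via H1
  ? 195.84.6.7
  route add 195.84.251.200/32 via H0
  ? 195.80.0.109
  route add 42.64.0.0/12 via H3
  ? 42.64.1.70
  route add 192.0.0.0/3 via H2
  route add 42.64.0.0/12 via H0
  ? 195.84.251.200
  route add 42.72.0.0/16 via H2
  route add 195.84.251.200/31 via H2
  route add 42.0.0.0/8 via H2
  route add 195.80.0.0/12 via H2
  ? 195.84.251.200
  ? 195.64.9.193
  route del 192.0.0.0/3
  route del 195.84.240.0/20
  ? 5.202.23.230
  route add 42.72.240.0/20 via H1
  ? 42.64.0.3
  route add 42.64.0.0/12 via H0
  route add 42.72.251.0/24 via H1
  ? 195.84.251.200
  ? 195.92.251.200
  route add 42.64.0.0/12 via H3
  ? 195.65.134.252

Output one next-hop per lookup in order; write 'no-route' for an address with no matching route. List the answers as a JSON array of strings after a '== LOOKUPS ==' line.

Trace:
  add 195.64.0.0/11 -> H3 at depth 11
  add 195.84.0.0/15 -> H1 at depth 15
  add 195.80.0.0/12 -> H3 at depth 12
  add 195.84.240.0/20 -> H2 at depth 20
  ? 195.64.140.242  path d0:-→d1:-→d2:-→d3:-→d4:-→d5:-→d6:-→d7:-→d8:-→d9:-→d10:-→d11:H3  best=H3
  add 195.80.0.0/12 -> H1 at depth 12
  ? 195.84.6.7  path d0:-→d1:-→d2:-→d3:-→d4:-→d5:-→d6:-→d7:-→d8:-→d9:-→d10:-→d11:H3→d12:H1→d13:-→d14:-→d15:H1→d16:-  best=H1
  add 195.84.251.200/32 -> H0 at depth 32
  ? 195.80.0.109  path d0:-→d1:-→d2:-→d3:-→d4:-→d5:-→d6:-→d7:-→d8:-→d9:-→d10:-→d11:H3→d12:H1→d13:-  best=H1
  add 42.64.0.0/12 -> H3 at depth 12
  ? 42.64.1.70  path d0:-→d1:-→d2:-→d3:-→d4:-→d5:-→d6:-→d7:-→d8:-→d9:-→d10:-→d11:-→d12:H3  best=H3
  add 192.0.0.0/3 -> H2 at depth 3
  add 42.64.0.0/12 -> H0 at depth 12
  ? 195.84.251.200  path d0:-→d1:-→d2:-→d3:H2→d4:-→d5:-→d6:-→d7:-→d8:-→d9:-→d10:-→d11:H3→d12:H1→d13:-→d14:-→d15:H1→d16:-→d17:-→d18:-→d19:-→d20:H2→d21:-→d22:-→d23:-→d24:-→d25:-→d26:-→d27:-→d28:-→d29:-→d30:-→d31:-→d32:H0  best=H0
  add 42.72.0.0/16 -> H2 at depth 16
  add 195.84.251.200/31 -> H2 at depth 31
  add 42.0.0.0/8 -> H2 at depth 8
  add 195.80.0.0/12 -> H2 at depth 12
  ? 195.84.251.200  path d0:-→d1:-→d2:-→d3:H2→d4:-→d5:-→d6:-→d7:-→d8:-→d9:-→d10:-→d11:H3→d12:H2→d13:-→d14:-→d15:H1→d16:-→d17:-→d18:-→d19:-→d20:H2→d21:-→d22:-→d23:-→d24:-→d25:-→d26:-→d27:-→d28:-→d29:-→d30:-→d31:H2→d32:H0  best=H0
  ? 195.64.9.193  path d0:-→d1:-→d2:-→d3:H2→d4:-→d5:-→d6:-→d7:-→d8:-→d9:-→d10:-→d11:H3  best=H3
  - 192.0.0.0/3 clear@3
  - 195.84.240.0/20 clear@20
  ? 5.202.23.230  path d0:-→d1:-→d2:-  best=no-route
  add 42.72.240.0/20 -> H1 at depth 20
  ? 42.64.0.3  path d0:-→d1:-→d2:-→d3:-→d4:-→d5:-→d6:-→d7:-→d8:H2→d9:-→d10:-→d11:-→d12:H0  best=H0
  add 42.64.0.0/12 -> H0 at depth 12
  add 42.72.251.0/24 -> H1 at depth 24
  ? 195.84.251.200  path d0:-→d1:-→d2:-→d3:-→d4:-→d5:-→d6:-→d7:-→d8:-→d9:-→d10:-→d11:H3→d12:H2→d13:-→d14:-→d15:H1→d16:-→d17:-→d18:-→d19:-→d20:-→d21:-→d22:-→d23:-→d24:-→d25:-→d26:-→d27:-→d28:-→d29:-→d30:-→d31:H2→d32:H0  best=H0
  ? 195.92.251.200  path d0:-→d1:-→d2:-→d3:-→d4:-→d5:-→d6:-→d7:-→d8:-→d9:-→d10:-→d11:H3→d12:H2  best=H2
  add 42.64.0.0/12 -> H3 at depth 12
  ? 195.65.134.252  path d0:-→d1:-→d2:-→d3:-→d4:-→d5:-→d6:-→d7:-→d8:-→d9:-→d10:-→d11:H3  best=H3

== LOOKUPS ==
["H3","H1","H1","H3","H0","H0","H3","no-route","H0","H0","H2","H3"]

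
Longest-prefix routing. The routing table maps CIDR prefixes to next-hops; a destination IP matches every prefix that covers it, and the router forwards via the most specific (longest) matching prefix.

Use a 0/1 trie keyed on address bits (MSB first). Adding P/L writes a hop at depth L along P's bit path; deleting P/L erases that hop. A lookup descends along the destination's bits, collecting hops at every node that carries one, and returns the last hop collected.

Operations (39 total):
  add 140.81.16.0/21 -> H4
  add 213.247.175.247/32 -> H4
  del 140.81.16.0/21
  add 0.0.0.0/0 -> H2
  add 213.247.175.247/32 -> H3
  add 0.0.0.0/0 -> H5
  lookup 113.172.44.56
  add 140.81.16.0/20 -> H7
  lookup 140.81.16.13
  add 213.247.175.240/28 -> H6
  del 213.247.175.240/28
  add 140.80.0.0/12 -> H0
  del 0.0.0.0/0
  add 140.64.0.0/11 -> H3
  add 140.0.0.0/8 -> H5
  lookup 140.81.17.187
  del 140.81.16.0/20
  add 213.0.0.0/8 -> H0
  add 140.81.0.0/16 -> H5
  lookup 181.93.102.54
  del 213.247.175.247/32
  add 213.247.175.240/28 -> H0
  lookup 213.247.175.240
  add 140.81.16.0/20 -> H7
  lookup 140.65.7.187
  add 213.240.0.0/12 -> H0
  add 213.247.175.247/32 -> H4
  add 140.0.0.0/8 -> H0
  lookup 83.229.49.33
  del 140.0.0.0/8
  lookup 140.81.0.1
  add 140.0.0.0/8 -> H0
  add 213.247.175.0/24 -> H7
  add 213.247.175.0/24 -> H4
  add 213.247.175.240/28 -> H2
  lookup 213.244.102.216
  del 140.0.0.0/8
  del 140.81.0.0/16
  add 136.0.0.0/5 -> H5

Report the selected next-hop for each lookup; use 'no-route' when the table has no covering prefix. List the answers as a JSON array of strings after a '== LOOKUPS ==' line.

Trace:
  + 140.81.16.0/21 (H4) depth=21
  + 213.247.175.247/32 (H4) depth=32
  - 140.81.16.0/21 clear@21
  + 0.0.0.0/0 (H2) depth=0
  + 213.247.175.247/32 (H3) depth=32
  + 0.0.0.0/0 (H5) depth=0
  lookup 113.172.44.56: bits ε walk d0:H5 -> H5
  + 140.81.16.0/20 (H7) depth=20
  lookup 140.81.16.13: bits 100011000101000100010 walk d0:H5→d1:-→d2:-→d3:-→d4:-→d5:-→d6:-→d7:-→d8:-→d9:-→d10:-→d11:-→d12:-→d13:-→d14:-→d15:-→d16:-→d17:-→d18:-→d19:-→d20:H7→d21:- -> H7
  + 213.247.175.240/28 (H6) depth=28
  - 213.247.175.240/28 clear@28
  + 140.80.0.0/12 (H0) depth=12
  - 0.0.0.0/0 clear@0
  + 140.64.0.0/11 (H3) depth=11
  + 140.0.0.0/8 (H5) depth=8
  lookup 140.81.17.187: bits 100011000101000100010 walk d0:-→d1:-→d2:-→d3:-→d4:-→d5:-→d6:-→d7:-→d8:H5→d9:-→d10:-→d11:H3→d12:H0→d13:-→d14:-→d15:-→d16:-→d17:-→d18:-→d19:-→d20:H7→d21:- -> H7
  - 140.81.16.0/20 clear@20
  + 213.0.0.0/8 (H0) depth=8
  + 140.81.0.0/16 (H5) depth=16
  lookup 181.93.102.54: bits 10 walk d0:-→d1:-→d2:- -> no-route
  - 213.247.175.247/32 clear@32
  + 213.247.175.240/28 (H0) depth=28
  lookup 213.247.175.240: bits 11010101111101111010111111110 walk d0:-→d1:-→d2:-→d3:-→d4:-→d5:-→d6:-→d7:-→d8:H0→d9:-→d10:-→d11:-→d12:-→d13:-→d14:-→d15:-→d16:-→d17:-→d18:-→d19:-→d20:-→d21:-→d22:-→d23:-→d24:-→d25:-→d26:-→d27:-→d28:H0→d29:- -> H0
  + 140.81.16.0/20 (H7) depth=20
  lookup 140.65.7.187: bits 10001100010 walk d0:-→d1:-→d2:-→d3:-→d4:-→d5:-→d6:-→d7:-→d8:H5→d9:-→d10:-→d11:H3 -> H3
  + 213.240.0.0/12 (H0) depth=12
  + 213.247.175.247/32 (H4) depth=32
  + 140.0.0.0/8 (H0) depth=8
  lookup 83.229.49.33: bits ε walk d0:- -> no-route
  - 140.0.0.0/8 clear@8
  lookup 140.81.0.1: bits 1000110001010001000 walk d0:-→d1:-→d2:-→d3:-→d4:-→d5:-→d6:-→d7:-→d8:-→d9:-→d10:-→d11:H3→d12:H0→d13:-→d14:-→d15:-→d16:H5→d17:-→d18:-→d19:- -> H5
  + 140.0.0.0/8 (H0) depth=8
  + 213.247.175.0/24 (H7) depth=24
  + 213.247.175.0/24 (H4) depth=24
  + 213.247.175.240/28 (H2) depth=28
  lookup 213.244.102.216: bits 11010101111101 walk d0:-→d1:-→d2:-→d3:-→d4:-→d5:-→d6:-→d7:-→d8:H0→d9:-→d10:-→d11:-→d12:H0→d13:-→d14:- -> H0
  - 140.0.0.0/8 clear@8
  - 140.81.0.0/16 clear@16
  + 136.0.0.0/5 (H5) depth=5

== LOOKUPS ==
["H5","H7","H7","no-route","H0","H3","no-route","H5","H0"]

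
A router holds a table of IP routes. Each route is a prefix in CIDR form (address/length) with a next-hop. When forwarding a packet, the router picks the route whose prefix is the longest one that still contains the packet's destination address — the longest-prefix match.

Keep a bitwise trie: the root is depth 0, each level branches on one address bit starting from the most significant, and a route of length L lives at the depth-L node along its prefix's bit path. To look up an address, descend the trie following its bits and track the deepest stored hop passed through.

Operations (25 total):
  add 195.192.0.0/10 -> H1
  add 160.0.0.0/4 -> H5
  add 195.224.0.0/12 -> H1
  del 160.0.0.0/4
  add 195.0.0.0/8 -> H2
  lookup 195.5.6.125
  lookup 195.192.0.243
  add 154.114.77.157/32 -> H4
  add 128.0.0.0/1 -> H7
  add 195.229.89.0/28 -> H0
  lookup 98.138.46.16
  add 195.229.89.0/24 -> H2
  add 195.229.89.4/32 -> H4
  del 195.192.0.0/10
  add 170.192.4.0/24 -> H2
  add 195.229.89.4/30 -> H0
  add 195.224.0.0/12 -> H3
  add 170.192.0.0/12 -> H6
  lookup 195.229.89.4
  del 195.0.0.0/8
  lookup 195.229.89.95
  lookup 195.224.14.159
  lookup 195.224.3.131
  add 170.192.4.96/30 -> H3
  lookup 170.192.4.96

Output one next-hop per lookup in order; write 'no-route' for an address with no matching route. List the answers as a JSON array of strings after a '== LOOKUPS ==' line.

Trace:
  add 195.192.0.0/10 -> H1 at depth 10
  add 160.0.0.0/4 -> H5 at depth 4
  add 195.224.0.0/12 -> H1 at depth 12
  - 160.0.0.0/4 clear@4
  add 195.0.0.0/8 -> H2 at depth 8
  ? 195.5.6.125  path d0:-→d1:-→d2:-→d3:-→d4:-→d5:-→d6:-→d7:-→d8:H2  best=H2
  ? 195.192.0.243  path d0:-→d1:-→d2:-→d3:-→d4:-→d5:-→d6:-→d7:-→d8:H2→d9:-→d10:H1  best=H1
  add 154.114.77.157/32 -> H4 at depth 32
  add 128.0.0.0/1 -> H7 at depth 1
  add 195.229.89.0/28 -> H0 at depth 28
  ? 98.138.46.16  path d0:-  best=no-route
  add 195.229.89.0/24 -> H2 at depth 24
  add 195.229.89.4/32 -> H4 at depth 32
  - 195.192.0.0/10 clear@10
  add 170.192.4.0/24 -> H2 at depth 24
  add 195.229.89.4/30 -> H0 at depth 30
  add 195.224.0.0/12 -> H3 at depth 12
  add 170.192.0.0/12 -> H6 at depth 12
  ? 195.229.89.4  path d0:-→d1:H7→d2:-→d3:-→d4:-→d5:-→d6:-→d7:-→d8:H2→d9:-→d10:-→d11:-→d12:H3→d13:-→d14:-→d15:-→d16:-→d17:-→d18:-→d19:-→d20:-→d21:-→d22:-→d23:-→d24:H2→d25:-→d26:-→d27:-→d28:H0→d29:-→d30:H0→d31:-→d32:H4  best=H4
  - 195.0.0.0/8 clear@8
  ? 195.229.89.95  path d0:-→d1:H7→d2:-→d3:-→d4:-→d5:-→d6:-→d7:-→d8:-→d9:-→d10:-→d11:-→d12:H3→d13:-→d14:-→d15:-→d16:-→d17:-→d18:-→d19:-→d20:-→d21:-→d22:-→d23:-→d24:H2→d25:-  best=H2
  ? 195.224.14.159  path d0:-→d1:H7→d2:-→d3:-→d4:-→d5:-→d6:-→d7:-→d8:-→d9:-→d10:-→d11:-→d12:H3→d13:-  best=H3
  ? 195.224.3.131  path d0:-→d1:H7→d2:-→d3:-→d4:-→d5:-→d6:-→d7:-→d8:-→d9:-→d10:-→d11:-→d12:H3→d13:-  best=H3
  add 170.192.4.96/30 -> H3 at depth 30
  ? 170.192.4.96  path d0:-→d1:H7→d2:-→d3:-→d4:-→d5:-→d6:-→d7:-→d8:-→d9:-→d10:-→d11:-→d12:H6→d13:-→d14:-→d15:-→d16:-→d17:-→d18:-→d19:-→d20:-→d21:-→d22:-→d23:-→d24:H2→d25:-→d26:-→d27:-→d28:-→d29:-→d30:H3  best=H3

== LOOKUPS ==
["H2","H1","no-route","H4","H2","H3","H3","H3"]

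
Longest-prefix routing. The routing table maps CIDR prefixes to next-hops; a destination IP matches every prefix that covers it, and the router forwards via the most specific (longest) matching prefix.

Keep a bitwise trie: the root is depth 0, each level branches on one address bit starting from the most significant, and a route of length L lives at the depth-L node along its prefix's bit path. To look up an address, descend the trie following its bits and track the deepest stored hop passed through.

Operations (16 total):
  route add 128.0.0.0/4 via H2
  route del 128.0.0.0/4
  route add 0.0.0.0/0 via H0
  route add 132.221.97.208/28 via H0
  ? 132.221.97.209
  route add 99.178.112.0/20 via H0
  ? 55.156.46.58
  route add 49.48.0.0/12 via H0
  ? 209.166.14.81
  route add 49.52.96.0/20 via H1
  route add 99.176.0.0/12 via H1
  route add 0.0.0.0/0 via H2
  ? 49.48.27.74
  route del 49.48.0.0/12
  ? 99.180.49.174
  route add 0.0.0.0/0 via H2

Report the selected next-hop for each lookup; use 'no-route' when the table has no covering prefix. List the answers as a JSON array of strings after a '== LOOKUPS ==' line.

Trace:
  + 128.0.0.0/4 (H2) depth=4
  - 128.0.0.0/4 clear@4
  + 0.0.0.0/0 (H0) depth=0
  + 132.221.97.208/28 (H0) depth=28
  ? 132.221.97.209  path d0:H0→d1:-→d2:-→d3:-→d4:-→d5:-→d6:-→d7:-→d8:-→d9:-→d10:-→d11:-→d12:-→d13:-→d14:-→d15:-→d16:-→d17:-→d18:-→d19:-→d20:-→d21:-→d22:-→d23:-→d24:-→d25:-→d26:-→d27:-→d28:H0  best=H0
  + 99.178.112.0/20 (H0) depth=20
  ? 55.156.46.58  path d0:H0→d1:-  best=H0
  + 49.48.0.0/12 (H0) depth=12
  ? 209.166.14.81  path d0:H0→d1:-  best=H0
  + 49.52.96.0/20 (H1) depth=20
  + 99.176.0.0/12 (H1) depth=12
  + 0.0.0.0/0 (H2) depth=0
  ? 49.48.27.74  path d0:H2→d1:-→d2:-→d3:-→d4:-→d5:-→d6:-→d7:-→d8:-→d9:-→d10:-→d11:-→d12:H0→d13:-  best=H0
  - 49.48.0.0/12 clear@12
  ? 99.180.49.174  path d0:H2→d1:-→d2:-→d3:-→d4:-→d5:-→d6:-→d7:-→d8:-→d9:-→d10:-→d11:-→d12:H1→d13:-  best=H1
  + 0.0.0.0/0 (H2) depth=0

== LOOKUPS ==
["H0","H0","H0","H0","H1"]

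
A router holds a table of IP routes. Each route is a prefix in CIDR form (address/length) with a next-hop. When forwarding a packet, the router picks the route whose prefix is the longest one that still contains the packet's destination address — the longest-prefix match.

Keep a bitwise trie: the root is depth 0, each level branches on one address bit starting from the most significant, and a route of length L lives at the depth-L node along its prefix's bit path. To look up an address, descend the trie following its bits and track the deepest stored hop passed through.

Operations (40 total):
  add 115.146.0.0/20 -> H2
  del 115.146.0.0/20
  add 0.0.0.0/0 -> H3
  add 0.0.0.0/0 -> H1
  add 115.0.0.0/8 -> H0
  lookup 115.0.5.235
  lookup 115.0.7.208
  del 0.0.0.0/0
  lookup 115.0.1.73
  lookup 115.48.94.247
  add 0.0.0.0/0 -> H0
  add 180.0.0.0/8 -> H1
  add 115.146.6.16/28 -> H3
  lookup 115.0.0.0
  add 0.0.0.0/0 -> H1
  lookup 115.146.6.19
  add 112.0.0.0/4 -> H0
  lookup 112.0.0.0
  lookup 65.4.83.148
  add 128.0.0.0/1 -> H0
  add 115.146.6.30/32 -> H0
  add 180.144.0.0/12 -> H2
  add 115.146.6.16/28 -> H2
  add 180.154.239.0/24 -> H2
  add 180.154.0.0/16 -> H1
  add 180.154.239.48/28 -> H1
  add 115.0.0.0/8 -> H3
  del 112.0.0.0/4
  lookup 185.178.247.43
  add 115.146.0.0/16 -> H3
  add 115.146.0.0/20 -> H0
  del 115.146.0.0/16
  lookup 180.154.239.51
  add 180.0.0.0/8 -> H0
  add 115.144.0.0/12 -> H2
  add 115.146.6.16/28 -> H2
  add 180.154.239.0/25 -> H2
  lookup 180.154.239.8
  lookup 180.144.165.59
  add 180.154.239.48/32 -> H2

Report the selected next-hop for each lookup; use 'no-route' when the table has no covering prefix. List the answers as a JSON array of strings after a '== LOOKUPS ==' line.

Apply in order:
  add 115.146.0.0/20 -> H2 at depth 20
  del 115.146.0.0/20 (clear depth 20)
  add 0.0.0.0/0 -> H3 at depth 0
  add 0.0.0.0/0 -> H1 at depth 0
  add 115.0.0.0/8 -> H0 at depth 8
  ? 115.0.5.235  path d0:H1→d1:-→d2:-→d3:-→d4:-→d5:-→d6:-→d7:-→d8:H0  best=H0
  ? 115.0.7.208  path d0:H1→d1:-→d2:-→d3:-→d4:-→d5:-→d6:-→d7:-→d8:H0  best=H0
  del 0.0.0.0/0 (clear depth 0)
  ? 115.0.1.73  path d0:-→d1:-→d2:-→d3:-→d4:-→d5:-→d6:-→d7:-→d8:H0  best=H0
  ? 115.48.94.247  path d0:-→d1:-→d2:-→d3:-→d4:-→d5:-→d6:-→d7:-→d8:H0  best=H0
  add 0.0.0.0/0 -> H0 at depth 0
  add 180.0.0.0/8 -> H1 at depth 8
  add 115.146.6.16/28 -> H3 at depth 28
  ? 115.0.0.0  path d0:H0→d1:-→d2:-→d3:-→d4:-→d5:-→d6:-→d7:-→d8:H0  best=H0
  add 0.0.0.0/0 -> H1 at depth 0
  ? 115.146.6.19  path d0:H1→d1:-→d2:-→d3:-→d4:-→d5:-→d6:-→d7:-→d8:H0→d9:-→d10:-→d11:-→d12:-→d13:-→d14:-→d15:-→d16:-→d17:-→d18:-→d19:-→d20:-→d21:-→d22:-→d23:-→d24:-→d25:-→d26:-→d27:-→d28:H3  best=H3
  add 112.0.0.0/4 -> H0 at depth 4
  ? 112.0.0.0  path d0:H1→d1:-→d2:-→d3:-→d4:H0→d5:-→d6:-  best=H0
  ? 65.4.83.148  path d0:H1→d1:-→d2:-  best=H1
  add 128.0.0.0/1 -> H0 at depth 1
  add 115.146.6.30/32 -> H0 at depth 32
  add 180.144.0.0/12 -> H2 at depth 12
  add 115.146.6.16/28 -> H2 at depth 28
  add 180.154.239.0/24 -> H2 at depth 24
  add 180.154.0.0/16 -> H1 at depth 16
  add 180.154.239.48/28 -> H1 at depth 28
  add 115.0.0.0/8 -> H3 at depth 8
  del 112.0.0.0/4 (clear depth 4)
  ? 185.178.247.43  path d0:H1→d1:H0→d2:-→d3:-→d4:-  best=H0
  add 115.146.0.0/16 -> H3 at depth 16
  add 115.146.0.0/20 -> H0 at depth 20
  del 115.146.0.0/16 (clear depth 16)
  ? 180.154.239.51  path d0:H1→d1:H0→d2:-→d3:-→d4:-→d5:-→d6:-→d7:-→d8:H1→d9:-→d10:-→d11:-→d12:H2→d13:-→d14:-→d15:-→d16:H1→d17:-→d18:-→d19:-→d20:-→d21:-→d22:-→d23:-→d24:H2→d25:-→d26:-→d27:-→d28:H1  best=H1
  add 180.0.0.0/8 -> H0 at depth 8
  add 115.144.0.0/12 -> H2 at depth 12
  add 115.146.6.16/28 -> H2 at depth 28
  add 180.154.239.0/25 -> H2 at depth 25
  ? 180.154.239.8  path d0:H1→d1:H0→d2:-→d3:-→d4:-→d5:-→d6:-→d7:-→d8:H0→d9:-→d10:-→d11:-→d12:H2→d13:-→d14:-→d15:-→d16:H1→d17:-→d18:-→d19:-→d20:-→d21:-→d22:-→d23:-→d24:H2→d25:H2→d26:-  best=H2
  ? 180.144.165.59  path d0:H1→d1:H0→d2:-→d3:-→d4:-→d5:-→d6:-→d7:-→d8:H0→d9:-→d10:-→d11:-→d12:H2  best=H2
  add 180.154.239.48/32 -> H2 at depth 32

== LOOKUPS ==
["H0","H0","H0","H0","H0","H3","H0","H1","H0","H1","H2","H2"]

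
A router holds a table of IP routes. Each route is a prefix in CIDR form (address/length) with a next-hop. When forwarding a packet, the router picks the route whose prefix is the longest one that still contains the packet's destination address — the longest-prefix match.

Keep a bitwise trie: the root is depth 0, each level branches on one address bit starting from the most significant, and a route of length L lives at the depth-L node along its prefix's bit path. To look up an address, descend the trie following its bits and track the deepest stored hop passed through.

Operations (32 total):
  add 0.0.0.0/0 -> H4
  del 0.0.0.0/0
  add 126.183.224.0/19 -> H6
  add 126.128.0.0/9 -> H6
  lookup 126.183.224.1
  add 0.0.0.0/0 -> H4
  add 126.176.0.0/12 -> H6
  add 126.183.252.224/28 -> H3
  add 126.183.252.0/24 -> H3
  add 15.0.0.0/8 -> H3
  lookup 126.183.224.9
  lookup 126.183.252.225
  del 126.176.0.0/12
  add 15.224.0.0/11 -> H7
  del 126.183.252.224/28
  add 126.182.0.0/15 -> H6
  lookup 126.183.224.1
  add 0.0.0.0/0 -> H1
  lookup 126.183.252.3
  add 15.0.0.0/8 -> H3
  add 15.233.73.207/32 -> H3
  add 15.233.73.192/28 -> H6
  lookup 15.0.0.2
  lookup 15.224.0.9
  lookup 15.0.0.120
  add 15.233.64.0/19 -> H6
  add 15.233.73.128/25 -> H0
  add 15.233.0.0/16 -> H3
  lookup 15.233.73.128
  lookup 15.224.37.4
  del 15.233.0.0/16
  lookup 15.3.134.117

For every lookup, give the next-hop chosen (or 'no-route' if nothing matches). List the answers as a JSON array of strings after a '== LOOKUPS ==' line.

Trace:
  + 0.0.0.0/0 (H4) depth=0
  - 0.0.0.0/0 clear@0
  + 126.183.224.0/19 (H6) depth=19
  + 126.128.0.0/9 (H6) depth=9
  ? 126.183.224.1  path d0:-→d1:-→d2:-→d3:-→d4:-→d5:-→d6:-→d7:-→d8:-→d9:H6→d10:-→d11:-→d12:-→d13:-→d14:-→d15:-→d16:-→d17:-→d18:-→d19:H6  best=H6
  + 0.0.0.0/0 (H4) depth=0
  + 126.176.0.0/12 (H6) depth=12
  + 126.183.252.224/28 (H3) depth=28
  + 126.183.252.0/24 (H3) depth=24
  + 15.0.0.0/8 (H3) depth=8
  ? 126.183.224.9  path d0:H4→d1:-→d2:-→d3:-→d4:-→d5:-→d6:-→d7:-→d8:-→d9:H6→d10:-→d11:-→d12:H6→d13:-→d14:-→d15:-→d16:-→d17:-→d18:-→d19:H6  best=H6
  ? 126.183.252.225  path d0:H4→d1:-→d2:-→d3:-→d4:-→d5:-→d6:-→d7:-→d8:-→d9:H6→d10:-→d11:-→d12:H6→d13:-→d14:-→d15:-→d16:-→d17:-→d18:-→d19:H6→d20:-→d21:-→d22:-→d23:-→d24:H3→d25:-→d26:-→d27:-→d28:H3  best=H3
  - 126.176.0.0/12 clear@12
  + 15.224.0.0/11 (H7) depth=11
  - 126.183.252.224/28 clear@28
  + 126.182.0.0/15 (H6) depth=15
  ? 126.183.224.1  path d0:H4→d1:-→d2:-→d3:-→d4:-→d5:-→d6:-→d7:-→d8:-→d9:H6→d10:-→d11:-→d12:-→d13:-→d14:-→d15:H6→d16:-→d17:-→d18:-→d19:H6  best=H6
  + 0.0.0.0/0 (H1) depth=0
  ? 126.183.252.3  path d0:H1→d1:-→d2:-→d3:-→d4:-→d5:-→d6:-→d7:-→d8:-→d9:H6→d10:-→d11:-→d12:-→d13:-→d14:-→d15:H6→d16:-→d17:-→d18:-→d19:H6→d20:-→d21:-→d22:-→d23:-→d24:H3  best=H3
  + 15.0.0.0/8 (H3) depth=8
  + 15.233.73.207/32 (H3) depth=32
  + 15.233.73.192/28 (H6) depth=28
  ? 15.0.0.2  path d0:H1→d1:-→d2:-→d3:-→d4:-→d5:-→d6:-→d7:-→d8:H3  best=H3
  ? 15.224.0.9  path d0:H1→d1:-→d2:-→d3:-→d4:-→d5:-→d6:-→d7:-→d8:H3→d9:-→d10:-→d11:H7→d12:-  best=H7
  ? 15.0.0.120  path d0:H1→d1:-→d2:-→d3:-→d4:-→d5:-→d6:-→d7:-→d8:H3  best=H3
  + 15.233.64.0/19 (H6) depth=19
  + 15.233.73.128/25 (H0) depth=25
  + 15.233.0.0/16 (H3) depth=16
  ? 15.233.73.128  path d0:H1→d1:-→d2:-→d3:-→d4:-→d5:-→d6:-→d7:-→d8:H3→d9:-→d10:-→d11:H7→d12:-→d13:-→d14:-→d15:-→d16:H3→d17:-→d18:-→d19:H6→d20:-→d21:-→d22:-→d23:-→d24:-→d25:H0  best=H0
  ? 15.224.37.4  path d0:H1→d1:-→d2:-→d3:-→d4:-→d5:-→d6:-→d7:-→d8:H3→d9:-→d10:-→d11:H7→d12:-  best=H7
  - 15.233.0.0/16 clear@16
  ? 15.3.134.117  path d0:H1→d1:-→d2:-→d3:-→d4:-→d5:-→d6:-→d7:-→d8:H3  best=H3

== LOOKUPS ==
["H6","H6","H3","H6","H3","H3","H7","H3","H0","H7","H3"]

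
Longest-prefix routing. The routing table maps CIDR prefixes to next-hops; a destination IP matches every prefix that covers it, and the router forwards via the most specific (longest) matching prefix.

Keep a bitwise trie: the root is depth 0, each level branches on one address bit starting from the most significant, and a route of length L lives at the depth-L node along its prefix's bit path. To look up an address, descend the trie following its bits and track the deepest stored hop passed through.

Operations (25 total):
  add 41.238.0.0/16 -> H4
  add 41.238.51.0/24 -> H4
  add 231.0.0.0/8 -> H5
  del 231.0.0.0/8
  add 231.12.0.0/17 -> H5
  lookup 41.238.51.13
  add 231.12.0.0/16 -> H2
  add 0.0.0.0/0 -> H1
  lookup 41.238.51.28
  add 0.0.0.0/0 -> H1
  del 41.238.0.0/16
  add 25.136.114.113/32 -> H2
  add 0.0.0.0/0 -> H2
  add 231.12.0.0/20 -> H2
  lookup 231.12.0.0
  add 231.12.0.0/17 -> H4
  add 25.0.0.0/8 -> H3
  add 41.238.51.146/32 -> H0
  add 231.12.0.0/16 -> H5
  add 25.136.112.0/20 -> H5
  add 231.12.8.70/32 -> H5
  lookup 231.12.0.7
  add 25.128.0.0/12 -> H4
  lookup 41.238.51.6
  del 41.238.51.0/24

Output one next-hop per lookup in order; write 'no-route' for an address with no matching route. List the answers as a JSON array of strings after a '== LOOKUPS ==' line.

Trace:
  add 41.238.0.0/16 -> H4 at depth 16
  add 41.238.51.0/24 -> H4 at depth 24
  add 231.0.0.0/8 -> H5 at depth 8
  - 231.0.0.0/8 clear@8
  add 231.12.0.0/17 -> H5 at depth 17
  ? 41.238.51.13  path d0:-→d1:-→d2:-→d3:-→d4:-→d5:-→d6:-→d7:-→d8:-→d9:-→d10:-→d11:-→d12:-→d13:-→d14:-→d15:-→d16:H4→d17:-→d18:-→d19:-→d20:-→d21:-→d22:-→d23:-→d24:H4  best=H4
  add 231.12.0.0/16 -> H2 at depth 16
  add 0.0.0.0/0 -> H1 at depth 0
  ? 41.238.51.28  path d0:H1→d1:-→d2:-→d3:-→d4:-→d5:-→d6:-→d7:-→d8:-→d9:-→d10:-→d11:-→d12:-→d13:-→d14:-→d15:-→d16:H4→d17:-→d18:-→d19:-→d20:-→d21:-→d22:-→d23:-→d24:H4  best=H4
  add 0.0.0.0/0 -> H1 at depth 0
  - 41.238.0.0/16 clear@16
  add 25.136.114.113/32 -> H2 at depth 32
  add 0.0.0.0/0 -> H2 at depth 0
  add 231.12.0.0/20 -> H2 at depth 20
  ? 231.12.0.0  path d0:H2→d1:-→d2:-→d3:-→d4:-→d5:-→d6:-→d7:-→d8:-→d9:-→d10:-→d11:-→d12:-→d13:-→d14:-→d15:-→d16:H2→d17:H5→d18:-→d19:-→d20:H2  best=H2
  add 231.12.0.0/17 -> H4 at depth 17
  add 25.0.0.0/8 -> H3 at depth 8
  add 41.238.51.146/32 -> H0 at depth 32
  add 231.12.0.0/16 -> H5 at depth 16
  add 25.136.112.0/20 -> H5 at depth 20
  add 231.12.8.70/32 -> H5 at depth 32
  ? 231.12.0.7  path d0:H2→d1:-→d2:-→d3:-→d4:-→d5:-→d6:-→d7:-→d8:-→d9:-→d10:-→d11:-→d12:-→d13:-→d14:-→d15:-→d16:H5→d17:H4→d18:-→d19:-→d20:H2  best=H2
  add 25.128.0.0/12 -> H4 at depth 12
  ? 41.238.51.6  path d0:H2→d1:-→d2:-→d3:-→d4:-→d5:-→d6:-→d7:-→d8:-→d9:-→d10:-→d11:-→d12:-→d13:-→d14:-→d15:-→d16:-→d17:-→d18:-→d19:-→d20:-→d21:-→d22:-→d23:-→d24:H4  best=H4
  - 41.238.51.0/24 clear@24

== LOOKUPS ==
["H4","H4","H2","H2","H4"]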